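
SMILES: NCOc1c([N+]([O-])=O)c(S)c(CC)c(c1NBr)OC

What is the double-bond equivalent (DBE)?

5

Molecular formula from the SMILES: C10H14BrN3O4S.
DoU = (2C + 2 + N − H − X)/2 = (2·10 + 2 + 3 − 14 − 1)/2 = 10/2 = 5.
(Structurally: 1 ring(s) + 4 π bond(s) = 5.)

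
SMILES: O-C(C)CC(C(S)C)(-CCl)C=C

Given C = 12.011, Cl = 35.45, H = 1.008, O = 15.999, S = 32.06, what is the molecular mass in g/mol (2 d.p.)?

208.74

Molecular formula: C9H17ClOS.
M = 9×12.011 + 1×35.45 + 17×1.008 + 1×15.999 + 1×32.06 = 208.74 g/mol.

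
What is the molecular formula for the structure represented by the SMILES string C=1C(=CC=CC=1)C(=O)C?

Heavy atoms from the SMILES: 8 C, 1 O.
Implicit hydrogens by atom environment:
  5 × C (aromatic): 1 H each → 5
  1 × C: 3 H
  1 × C (aromatic): no H
  1 × C: no H
  1 × O: no H
  Total hydrogens = 8.
Molecular formula: C8H8O

C8H8O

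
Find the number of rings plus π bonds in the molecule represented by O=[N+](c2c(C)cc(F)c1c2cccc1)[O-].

Molecular formula from the SMILES: C11H8FNO2.
DoU = (2C + 2 + N − H − X)/2 = (2·11 + 2 + 1 − 8 − 1)/2 = 16/2 = 8.
(Structurally: 2 ring(s) + 6 π bond(s) = 8.)

8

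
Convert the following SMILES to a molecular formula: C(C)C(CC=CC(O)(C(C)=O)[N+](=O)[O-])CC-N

Heavy atoms from the SMILES: 11 C, 2 N, 4 O.
Implicit hydrogens by atom environment:
  4 × C: 2 H each → 8
  3 × C: 1 H each → 3
  2 × C: 3 H each → 6
  2 × C: no H
  2 × O: no H
  1 × N: 2 H
  1 × N (charge +1): no H
  1 × O: 1 H
  1 × O (charge -1): no H
  Total hydrogens = 20.
Molecular formula: C11H20N2O4

C11H20N2O4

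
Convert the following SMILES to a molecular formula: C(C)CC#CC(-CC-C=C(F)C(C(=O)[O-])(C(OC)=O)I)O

C14H17FIO5-

Heavy atoms from the SMILES: 14 C, 1 F, 1 I, 5 O.
Implicit hydrogens by atom environment:
  6 × C: no H
  4 × C: 2 H each → 8
  3 × O: no H
  2 × C: 3 H each → 6
  2 × C: 1 H each → 2
  1 × F: no H
  1 × I: no H
  1 × O: 1 H
  1 × O (charge -1): no H
  Total hydrogens = 17.
Net charge -1.
Molecular formula: C14H17FIO5-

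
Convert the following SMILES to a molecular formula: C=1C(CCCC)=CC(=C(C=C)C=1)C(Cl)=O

C13H15ClO

Heavy atoms from the SMILES: 13 C, 1 Cl, 1 O.
Implicit hydrogens by atom environment:
  4 × C: 2 H each → 8
  3 × C (aromatic): 1 H each → 3
  3 × C (aromatic): no H
  1 × C: 3 H
  1 × C: 1 H
  1 × C: no H
  1 × Cl: no H
  1 × O: no H
  Total hydrogens = 15.
Molecular formula: C13H15ClO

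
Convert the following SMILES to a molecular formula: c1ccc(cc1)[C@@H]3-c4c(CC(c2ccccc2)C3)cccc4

C22H20

Heavy atoms from the SMILES: 22 C.
Implicit hydrogens by atom environment:
  14 × C (aromatic): 1 H each → 14
  4 × C (aromatic): no H
  2 × C: 2 H each → 4
  2 × C: 1 H each → 2
  Total hydrogens = 20.
Molecular formula: C22H20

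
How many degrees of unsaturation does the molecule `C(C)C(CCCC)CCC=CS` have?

Molecular formula from the SMILES: C11H22S.
DoU = (2C + 2 + N − H − X)/2 = (2·11 + 2 + 0 − 22 − 0)/2 = 2/2 = 1.
(Structurally: 0 ring(s) + 1 π bond(s) = 1.)

1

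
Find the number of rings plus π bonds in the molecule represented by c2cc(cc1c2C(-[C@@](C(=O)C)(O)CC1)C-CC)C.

6

Molecular formula from the SMILES: C16H22O2.
DoU = (2C + 2 + N − H − X)/2 = (2·16 + 2 + 0 − 22 − 0)/2 = 12/2 = 6.
(Structurally: 2 ring(s) + 4 π bond(s) = 6.)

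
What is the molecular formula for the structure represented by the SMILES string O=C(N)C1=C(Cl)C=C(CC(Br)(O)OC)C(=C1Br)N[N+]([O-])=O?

Heavy atoms from the SMILES: 2 Br, 10 C, 1 Cl, 3 N, 5 O.
Implicit hydrogens by atom environment:
  5 × C (aromatic): no H
  3 × O: no H
  2 × Br: no H
  2 × C: no H
  1 × C: 3 H
  1 × C: 2 H
  1 × C (aromatic): 1 H
  1 × Cl: no H
  1 × N: 2 H
  1 × N: 1 H
  1 × N (charge +1): no H
  1 × O: 1 H
  1 × O (charge -1): no H
  Total hydrogens = 10.
Molecular formula: C10H10Br2ClN3O5

C10H10Br2ClN3O5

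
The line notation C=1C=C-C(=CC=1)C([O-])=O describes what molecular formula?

Heavy atoms from the SMILES: 7 C, 2 O.
Implicit hydrogens by atom environment:
  5 × C (aromatic): 1 H each → 5
  1 × C (aromatic): no H
  1 × C: no H
  1 × O: no H
  1 × O (charge -1): no H
  Total hydrogens = 5.
Net charge -1.
Molecular formula: C7H5O2-

C7H5O2-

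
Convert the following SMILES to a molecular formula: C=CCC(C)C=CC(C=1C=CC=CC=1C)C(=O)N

Heavy atoms from the SMILES: 16 C, 1 N, 1 O.
Implicit hydrogens by atom environment:
  5 × C: 1 H each → 5
  4 × C (aromatic): 1 H each → 4
  2 × C: 3 H each → 6
  2 × C: 2 H each → 4
  2 × C (aromatic): no H
  1 × C: no H
  1 × N: 2 H
  1 × O: no H
  Total hydrogens = 21.
Molecular formula: C16H21NO

C16H21NO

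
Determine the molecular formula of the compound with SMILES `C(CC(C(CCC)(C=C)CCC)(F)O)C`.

C13H25FO

Heavy atoms from the SMILES: 13 C, 1 F, 1 O.
Implicit hydrogens by atom environment:
  7 × C: 2 H each → 14
  3 × C: 3 H each → 9
  2 × C: no H
  1 × C: 1 H
  1 × F: no H
  1 × O: 1 H
  Total hydrogens = 25.
Molecular formula: C13H25FO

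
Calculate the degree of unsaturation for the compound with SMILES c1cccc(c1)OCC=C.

Molecular formula from the SMILES: C9H10O.
DoU = (2C + 2 + N − H − X)/2 = (2·9 + 2 + 0 − 10 − 0)/2 = 10/2 = 5.
(Structurally: 1 ring(s) + 4 π bond(s) = 5.)

5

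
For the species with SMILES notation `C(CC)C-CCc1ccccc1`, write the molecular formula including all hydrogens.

Heavy atoms from the SMILES: 12 C.
Implicit hydrogens by atom environment:
  5 × C: 2 H each → 10
  5 × C (aromatic): 1 H each → 5
  1 × C: 3 H
  1 × C (aromatic): no H
  Total hydrogens = 18.
Molecular formula: C12H18

C12H18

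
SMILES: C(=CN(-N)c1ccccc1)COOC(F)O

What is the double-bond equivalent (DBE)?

5

Molecular formula from the SMILES: C10H13FN2O3.
DoU = (2C + 2 + N − H − X)/2 = (2·10 + 2 + 2 − 13 − 1)/2 = 10/2 = 5.
(Structurally: 1 ring(s) + 4 π bond(s) = 5.)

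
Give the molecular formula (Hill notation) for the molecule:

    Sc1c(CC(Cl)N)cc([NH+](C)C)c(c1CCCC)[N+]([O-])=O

Heavy atoms from the SMILES: 14 C, 1 Cl, 3 N, 2 O, 1 S.
Implicit hydrogens by atom environment:
  5 × C (aromatic): no H
  4 × C: 2 H each → 8
  3 × C: 3 H each → 9
  1 × C (aromatic): 1 H
  1 × C: 1 H
  1 × Cl: no H
  1 × N: 2 H
  1 × N (charge +1): 1 H
  1 × N (charge +1): no H
  1 × O: no H
  1 × O (charge -1): no H
  1 × S: 1 H
  Total hydrogens = 23.
Net charge +1.
Molecular formula: C14H23ClN3O2S+

C14H23ClN3O2S+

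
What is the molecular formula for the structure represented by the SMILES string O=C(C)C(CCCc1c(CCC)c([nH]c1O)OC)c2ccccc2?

C20H27NO3

Heavy atoms from the SMILES: 20 C, 1 N, 3 O.
Implicit hydrogens by atom environment:
  5 × C: 2 H each → 10
  5 × C (aromatic): 1 H each → 5
  5 × C (aromatic): no H
  3 × C: 3 H each → 9
  2 × O: no H
  1 × C: 1 H
  1 × C: no H
  1 × N (aromatic): 1 H
  1 × O: 1 H
  Total hydrogens = 27.
Molecular formula: C20H27NO3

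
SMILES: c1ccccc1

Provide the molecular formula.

Heavy atoms from the SMILES: 6 C.
Implicit hydrogens by atom environment:
  6 × C (aromatic): 1 H each → 6
  Total hydrogens = 6.
Molecular formula: C6H6

C6H6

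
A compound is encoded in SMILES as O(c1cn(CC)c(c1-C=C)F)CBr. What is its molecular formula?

C9H11BrFNO

Heavy atoms from the SMILES: 1 Br, 9 C, 1 F, 1 N, 1 O.
Implicit hydrogens by atom environment:
  3 × C: 2 H each → 6
  3 × C (aromatic): no H
  1 × Br: no H
  1 × C: 3 H
  1 × C (aromatic): 1 H
  1 × C: 1 H
  1 × F: no H
  1 × N (aromatic): no H
  1 × O: no H
  Total hydrogens = 11.
Molecular formula: C9H11BrFNO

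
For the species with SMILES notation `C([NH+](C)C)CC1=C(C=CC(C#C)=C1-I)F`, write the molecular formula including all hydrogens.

C12H14FIN+

Heavy atoms from the SMILES: 12 C, 1 F, 1 I, 1 N.
Implicit hydrogens by atom environment:
  4 × C (aromatic): no H
  2 × C: 3 H each → 6
  2 × C: 2 H each → 4
  2 × C (aromatic): 1 H each → 2
  1 × C: 1 H
  1 × C: no H
  1 × F: no H
  1 × I: no H
  1 × N (charge +1): 1 H
  Total hydrogens = 14.
Net charge +1.
Molecular formula: C12H14FIN+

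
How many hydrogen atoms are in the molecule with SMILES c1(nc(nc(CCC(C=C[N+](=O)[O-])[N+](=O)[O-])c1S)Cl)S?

Hydrogens are implicit in SMILES; fill each atom to its normal valence:
  4 × C (aromatic): no H
  3 × C: 1 H each → 3
  2 × C: 2 H each → 4
  2 × N (aromatic): no H
  2 × N (charge +1): no H
  2 × O: no H
  2 × O (charge -1): no H
  2 × S: 1 H each → 2
  1 × Cl: no H
  Total hydrogens = 9.

9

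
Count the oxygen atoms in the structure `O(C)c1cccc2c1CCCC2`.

1

The symbol for oxygen appears 1 time in the SMILES.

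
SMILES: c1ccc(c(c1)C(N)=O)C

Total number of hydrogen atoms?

Hydrogens are implicit in SMILES; fill each atom to its normal valence:
  4 × C (aromatic): 1 H each → 4
  2 × C (aromatic): no H
  1 × C: 3 H
  1 × C: no H
  1 × N: 2 H
  1 × O: no H
  Total hydrogens = 9.

9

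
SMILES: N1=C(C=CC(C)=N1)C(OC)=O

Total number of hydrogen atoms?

8

Hydrogens are implicit in SMILES; fill each atom to its normal valence:
  2 × C: 3 H each → 6
  2 × C (aromatic): 1 H each → 2
  2 × C (aromatic): no H
  2 × N (aromatic): no H
  2 × O: no H
  1 × C: no H
  Total hydrogens = 8.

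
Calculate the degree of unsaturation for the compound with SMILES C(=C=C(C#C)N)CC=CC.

Molecular formula from the SMILES: C9H11N.
DoU = (2C + 2 + N − H − X)/2 = (2·9 + 2 + 1 − 11 − 0)/2 = 10/2 = 5.
(Structurally: 0 ring(s) + 5 π bond(s) = 5.)

5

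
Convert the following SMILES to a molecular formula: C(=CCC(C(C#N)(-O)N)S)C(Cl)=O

Heavy atoms from the SMILES: 7 C, 1 Cl, 2 N, 2 O, 1 S.
Implicit hydrogens by atom environment:
  3 × C: 1 H each → 3
  3 × C: no H
  1 × C: 2 H
  1 × Cl: no H
  1 × N: 2 H
  1 × N: no H
  1 × O: 1 H
  1 × O: no H
  1 × S: 1 H
  Total hydrogens = 9.
Molecular formula: C7H9ClN2O2S

C7H9ClN2O2S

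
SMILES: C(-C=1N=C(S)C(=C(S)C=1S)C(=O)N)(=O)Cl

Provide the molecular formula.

C7H5ClN2O2S3

Heavy atoms from the SMILES: 7 C, 1 Cl, 2 N, 2 O, 3 S.
Implicit hydrogens by atom environment:
  5 × C (aromatic): no H
  3 × S: 1 H each → 3
  2 × C: no H
  2 × O: no H
  1 × Cl: no H
  1 × N: 2 H
  1 × N (aromatic): no H
  Total hydrogens = 5.
Molecular formula: C7H5ClN2O2S3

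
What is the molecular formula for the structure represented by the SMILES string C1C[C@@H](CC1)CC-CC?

Heavy atoms from the SMILES: 9 C.
Implicit hydrogens by atom environment:
  7 × C: 2 H each → 14
  1 × C: 3 H
  1 × C: 1 H
  Total hydrogens = 18.
Molecular formula: C9H18

C9H18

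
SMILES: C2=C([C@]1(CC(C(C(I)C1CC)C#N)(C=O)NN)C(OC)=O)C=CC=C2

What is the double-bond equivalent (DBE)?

9

Molecular formula from the SMILES: C18H22IN3O3.
DoU = (2C + 2 + N − H − X)/2 = (2·18 + 2 + 3 − 22 − 1)/2 = 18/2 = 9.
(Structurally: 2 ring(s) + 7 π bond(s) = 9.)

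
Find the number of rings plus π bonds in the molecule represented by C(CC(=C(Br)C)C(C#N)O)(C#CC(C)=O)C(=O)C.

Molecular formula from the SMILES: C13H14BrNO3.
DoU = (2C + 2 + N − H − X)/2 = (2·13 + 2 + 1 − 14 − 1)/2 = 14/2 = 7.
(Structurally: 0 ring(s) + 7 π bond(s) = 7.)

7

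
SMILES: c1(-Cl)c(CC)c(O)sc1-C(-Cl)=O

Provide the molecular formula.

C7H6Cl2O2S

Heavy atoms from the SMILES: 7 C, 2 Cl, 2 O, 1 S.
Implicit hydrogens by atom environment:
  4 × C (aromatic): no H
  2 × Cl: no H
  1 × C: 3 H
  1 × C: 2 H
  1 × C: no H
  1 × O: 1 H
  1 × O: no H
  1 × S (aromatic): no H
  Total hydrogens = 6.
Molecular formula: C7H6Cl2O2S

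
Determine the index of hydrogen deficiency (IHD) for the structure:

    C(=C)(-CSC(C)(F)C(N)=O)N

2

Molecular formula from the SMILES: C6H11FN2OS.
DoU = (2C + 2 + N − H − X)/2 = (2·6 + 2 + 2 − 11 − 1)/2 = 4/2 = 2.
(Structurally: 0 ring(s) + 2 π bond(s) = 2.)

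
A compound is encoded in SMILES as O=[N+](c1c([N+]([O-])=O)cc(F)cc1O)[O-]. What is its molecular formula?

Heavy atoms from the SMILES: 6 C, 1 F, 2 N, 5 O.
Implicit hydrogens by atom environment:
  4 × C (aromatic): no H
  2 × C (aromatic): 1 H each → 2
  2 × N (charge +1): no H
  2 × O: no H
  2 × O (charge -1): no H
  1 × F: no H
  1 × O: 1 H
  Total hydrogens = 3.
Molecular formula: C6H3FN2O5

C6H3FN2O5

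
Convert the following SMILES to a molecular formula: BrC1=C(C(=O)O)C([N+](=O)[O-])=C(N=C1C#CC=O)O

C9H3BrN2O6

Heavy atoms from the SMILES: 1 Br, 9 C, 2 N, 6 O.
Implicit hydrogens by atom environment:
  5 × C (aromatic): no H
  3 × C: no H
  3 × O: no H
  2 × O: 1 H each → 2
  1 × Br: no H
  1 × C: 1 H
  1 × N (aromatic): no H
  1 × N (charge +1): no H
  1 × O (charge -1): no H
  Total hydrogens = 3.
Molecular formula: C9H3BrN2O6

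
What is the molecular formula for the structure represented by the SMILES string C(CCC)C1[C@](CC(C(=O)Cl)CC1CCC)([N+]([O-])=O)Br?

Heavy atoms from the SMILES: 1 Br, 14 C, 1 Cl, 1 N, 3 O.
Implicit hydrogens by atom environment:
  7 × C: 2 H each → 14
  3 × C: 1 H each → 3
  2 × C: 3 H each → 6
  2 × C: no H
  2 × O: no H
  1 × Br: no H
  1 × Cl: no H
  1 × N (charge +1): no H
  1 × O (charge -1): no H
  Total hydrogens = 23.
Molecular formula: C14H23BrClNO3

C14H23BrClNO3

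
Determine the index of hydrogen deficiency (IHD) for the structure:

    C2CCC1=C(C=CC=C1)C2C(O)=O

6

Molecular formula from the SMILES: C11H12O2.
DoU = (2C + 2 + N − H − X)/2 = (2·11 + 2 + 0 − 12 − 0)/2 = 12/2 = 6.
(Structurally: 2 ring(s) + 4 π bond(s) = 6.)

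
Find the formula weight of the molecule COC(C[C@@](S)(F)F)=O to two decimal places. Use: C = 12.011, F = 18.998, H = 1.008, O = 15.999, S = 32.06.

Molecular formula: C4H6F2O2S.
M = 4×12.011 + 2×18.998 + 6×1.008 + 2×15.999 + 1×32.06 = 156.15 g/mol.

156.15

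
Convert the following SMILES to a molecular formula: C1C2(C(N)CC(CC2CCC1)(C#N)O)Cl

Heavy atoms from the SMILES: 11 C, 1 Cl, 2 N, 1 O.
Implicit hydrogens by atom environment:
  6 × C: 2 H each → 12
  3 × C: no H
  2 × C: 1 H each → 2
  1 × Cl: no H
  1 × N: 2 H
  1 × N: no H
  1 × O: 1 H
  Total hydrogens = 17.
Molecular formula: C11H17ClN2O

C11H17ClN2O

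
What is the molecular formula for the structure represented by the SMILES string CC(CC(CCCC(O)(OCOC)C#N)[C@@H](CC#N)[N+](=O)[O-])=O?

C14H21N3O6

Heavy atoms from the SMILES: 14 C, 3 N, 6 O.
Implicit hydrogens by atom environment:
  6 × C: 2 H each → 12
  4 × C: no H
  4 × O: no H
  2 × C: 3 H each → 6
  2 × C: 1 H each → 2
  2 × N: no H
  1 × N (charge +1): no H
  1 × O: 1 H
  1 × O (charge -1): no H
  Total hydrogens = 21.
Molecular formula: C14H21N3O6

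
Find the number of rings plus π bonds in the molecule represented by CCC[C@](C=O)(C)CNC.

1

Molecular formula from the SMILES: C8H17NO.
DoU = (2C + 2 + N − H − X)/2 = (2·8 + 2 + 1 − 17 − 0)/2 = 2/2 = 1.
(Structurally: 0 ring(s) + 1 π bond(s) = 1.)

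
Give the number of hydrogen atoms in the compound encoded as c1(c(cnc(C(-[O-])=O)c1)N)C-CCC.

Hydrogens are implicit in SMILES; fill each atom to its normal valence:
  3 × C: 2 H each → 6
  3 × C (aromatic): no H
  2 × C (aromatic): 1 H each → 2
  1 × C: 3 H
  1 × C: no H
  1 × N: 2 H
  1 × N (aromatic): no H
  1 × O: no H
  1 × O (charge -1): no H
  Total hydrogens = 13.

13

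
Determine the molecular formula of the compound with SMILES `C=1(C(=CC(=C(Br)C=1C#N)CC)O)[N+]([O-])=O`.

Heavy atoms from the SMILES: 1 Br, 9 C, 2 N, 3 O.
Implicit hydrogens by atom environment:
  5 × C (aromatic): no H
  1 × Br: no H
  1 × C: 3 H
  1 × C: 2 H
  1 × C (aromatic): 1 H
  1 × C: no H
  1 × N: no H
  1 × N (charge +1): no H
  1 × O: 1 H
  1 × O: no H
  1 × O (charge -1): no H
  Total hydrogens = 7.
Molecular formula: C9H7BrN2O3

C9H7BrN2O3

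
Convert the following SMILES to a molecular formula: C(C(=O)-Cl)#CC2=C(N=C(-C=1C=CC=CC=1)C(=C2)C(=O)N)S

Heavy atoms from the SMILES: 15 C, 1 Cl, 2 N, 2 O, 1 S.
Implicit hydrogens by atom environment:
  6 × C (aromatic): 1 H each → 6
  5 × C (aromatic): no H
  4 × C: no H
  2 × O: no H
  1 × Cl: no H
  1 × N: 2 H
  1 × N (aromatic): no H
  1 × S: 1 H
  Total hydrogens = 9.
Molecular formula: C15H9ClN2O2S

C15H9ClN2O2S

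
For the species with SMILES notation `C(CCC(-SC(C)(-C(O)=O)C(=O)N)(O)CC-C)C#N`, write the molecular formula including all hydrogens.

Heavy atoms from the SMILES: 12 C, 2 N, 4 O, 1 S.
Implicit hydrogens by atom environment:
  5 × C: 2 H each → 10
  5 × C: no H
  2 × C: 3 H each → 6
  2 × O: 1 H each → 2
  2 × O: no H
  1 × N: 2 H
  1 × N: no H
  1 × S: no H
  Total hydrogens = 20.
Molecular formula: C12H20N2O4S

C12H20N2O4S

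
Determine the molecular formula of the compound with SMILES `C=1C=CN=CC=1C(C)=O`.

C7H7NO

Heavy atoms from the SMILES: 7 C, 1 N, 1 O.
Implicit hydrogens by atom environment:
  4 × C (aromatic): 1 H each → 4
  1 × C: 3 H
  1 × C (aromatic): no H
  1 × C: no H
  1 × N (aromatic): no H
  1 × O: no H
  Total hydrogens = 7.
Molecular formula: C7H7NO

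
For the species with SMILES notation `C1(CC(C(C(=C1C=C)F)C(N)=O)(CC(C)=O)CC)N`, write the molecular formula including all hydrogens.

C14H21FN2O2

Heavy atoms from the SMILES: 14 C, 1 F, 2 N, 2 O.
Implicit hydrogens by atom environment:
  5 × C: no H
  4 × C: 2 H each → 8
  3 × C: 1 H each → 3
  2 × C: 3 H each → 6
  2 × N: 2 H each → 4
  2 × O: no H
  1 × F: no H
  Total hydrogens = 21.
Molecular formula: C14H21FN2O2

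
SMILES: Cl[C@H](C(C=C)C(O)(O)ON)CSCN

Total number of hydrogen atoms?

Hydrogens are implicit in SMILES; fill each atom to its normal valence:
  3 × C: 2 H each → 6
  3 × C: 1 H each → 3
  2 × N: 2 H each → 4
  2 × O: 1 H each → 2
  1 × C: no H
  1 × Cl: no H
  1 × O: no H
  1 × S: no H
  Total hydrogens = 15.

15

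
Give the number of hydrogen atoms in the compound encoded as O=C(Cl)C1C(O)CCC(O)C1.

Hydrogens are implicit in SMILES; fill each atom to its normal valence:
  3 × C: 2 H each → 6
  3 × C: 1 H each → 3
  2 × O: 1 H each → 2
  1 × C: no H
  1 × Cl: no H
  1 × O: no H
  Total hydrogens = 11.

11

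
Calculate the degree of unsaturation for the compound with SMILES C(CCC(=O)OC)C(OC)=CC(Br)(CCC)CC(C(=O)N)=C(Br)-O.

Molecular formula from the SMILES: C16H25Br2NO5.
DoU = (2C + 2 + N − H − X)/2 = (2·16 + 2 + 1 − 25 − 2)/2 = 8/2 = 4.
(Structurally: 0 ring(s) + 4 π bond(s) = 4.)

4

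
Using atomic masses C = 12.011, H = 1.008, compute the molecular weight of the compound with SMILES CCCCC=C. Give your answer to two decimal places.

Molecular formula: C6H12.
M = 6×12.011 + 12×1.008 = 84.16 g/mol.

84.16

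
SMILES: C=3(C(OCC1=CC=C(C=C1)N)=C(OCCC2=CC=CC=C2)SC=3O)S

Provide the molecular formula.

C19H19NO3S2

Heavy atoms from the SMILES: 19 C, 1 N, 3 O, 2 S.
Implicit hydrogens by atom environment:
  9 × C (aromatic): 1 H each → 9
  7 × C (aromatic): no H
  3 × C: 2 H each → 6
  2 × O: no H
  1 × N: 2 H
  1 × O: 1 H
  1 × S: 1 H
  1 × S (aromatic): no H
  Total hydrogens = 19.
Molecular formula: C19H19NO3S2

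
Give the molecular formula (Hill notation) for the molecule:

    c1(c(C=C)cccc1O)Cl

Heavy atoms from the SMILES: 8 C, 1 Cl, 1 O.
Implicit hydrogens by atom environment:
  3 × C (aromatic): 1 H each → 3
  3 × C (aromatic): no H
  1 × C: 2 H
  1 × C: 1 H
  1 × Cl: no H
  1 × O: 1 H
  Total hydrogens = 7.
Molecular formula: C8H7ClO

C8H7ClO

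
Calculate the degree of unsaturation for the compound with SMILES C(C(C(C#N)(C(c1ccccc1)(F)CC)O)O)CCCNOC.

Molecular formula from the SMILES: C17H25FN2O3.
DoU = (2C + 2 + N − H − X)/2 = (2·17 + 2 + 2 − 25 − 1)/2 = 12/2 = 6.
(Structurally: 1 ring(s) + 5 π bond(s) = 6.)

6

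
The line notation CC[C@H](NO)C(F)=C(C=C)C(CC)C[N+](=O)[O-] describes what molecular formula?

C11H19FN2O3

Heavy atoms from the SMILES: 11 C, 1 F, 2 N, 3 O.
Implicit hydrogens by atom environment:
  4 × C: 2 H each → 8
  3 × C: 1 H each → 3
  2 × C: 3 H each → 6
  2 × C: no H
  1 × F: no H
  1 × N: 1 H
  1 × N (charge +1): no H
  1 × O: 1 H
  1 × O: no H
  1 × O (charge -1): no H
  Total hydrogens = 19.
Molecular formula: C11H19FN2O3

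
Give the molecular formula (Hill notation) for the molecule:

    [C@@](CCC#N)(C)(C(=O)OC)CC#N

Heavy atoms from the SMILES: 9 C, 2 N, 2 O.
Implicit hydrogens by atom environment:
  4 × C: no H
  3 × C: 2 H each → 6
  2 × C: 3 H each → 6
  2 × N: no H
  2 × O: no H
  Total hydrogens = 12.
Molecular formula: C9H12N2O2

C9H12N2O2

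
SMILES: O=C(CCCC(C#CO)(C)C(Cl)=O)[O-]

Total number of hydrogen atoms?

10

Hydrogens are implicit in SMILES; fill each atom to its normal valence:
  5 × C: no H
  3 × C: 2 H each → 6
  2 × O: no H
  1 × C: 3 H
  1 × Cl: no H
  1 × O: 1 H
  1 × O (charge -1): no H
  Total hydrogens = 10.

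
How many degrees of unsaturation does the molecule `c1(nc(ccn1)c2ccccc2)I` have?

8

Molecular formula from the SMILES: C10H7IN2.
DoU = (2C + 2 + N − H − X)/2 = (2·10 + 2 + 2 − 7 − 1)/2 = 16/2 = 8.
(Structurally: 2 ring(s) + 6 π bond(s) = 8.)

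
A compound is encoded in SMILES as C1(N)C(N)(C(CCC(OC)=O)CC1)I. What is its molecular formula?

C9H17IN2O2

Heavy atoms from the SMILES: 9 C, 1 I, 2 N, 2 O.
Implicit hydrogens by atom environment:
  4 × C: 2 H each → 8
  2 × C: 1 H each → 2
  2 × C: no H
  2 × N: 2 H each → 4
  2 × O: no H
  1 × C: 3 H
  1 × I: no H
  Total hydrogens = 17.
Molecular formula: C9H17IN2O2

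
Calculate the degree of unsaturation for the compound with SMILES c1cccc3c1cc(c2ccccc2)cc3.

11

Molecular formula from the SMILES: C16H12.
DoU = (2C + 2 + N − H − X)/2 = (2·16 + 2 + 0 − 12 − 0)/2 = 22/2 = 11.
(Structurally: 3 ring(s) + 8 π bond(s) = 11.)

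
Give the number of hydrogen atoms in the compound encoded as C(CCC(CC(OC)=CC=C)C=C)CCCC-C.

Hydrogens are implicit in SMILES; fill each atom to its normal valence:
  10 × C: 2 H each → 20
  4 × C: 1 H each → 4
  2 × C: 3 H each → 6
  1 × C: no H
  1 × O: no H
  Total hydrogens = 30.

30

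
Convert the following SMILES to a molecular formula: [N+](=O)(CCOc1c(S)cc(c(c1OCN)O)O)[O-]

C9H12N2O6S

Heavy atoms from the SMILES: 9 C, 2 N, 6 O, 1 S.
Implicit hydrogens by atom environment:
  5 × C (aromatic): no H
  3 × C: 2 H each → 6
  3 × O: no H
  2 × O: 1 H each → 2
  1 × C (aromatic): 1 H
  1 × N: 2 H
  1 × N (charge +1): no H
  1 × O (charge -1): no H
  1 × S: 1 H
  Total hydrogens = 12.
Molecular formula: C9H12N2O6S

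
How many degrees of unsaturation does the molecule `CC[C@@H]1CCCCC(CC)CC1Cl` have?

Molecular formula from the SMILES: C12H23Cl.
DoU = (2C + 2 + N − H − X)/2 = (2·12 + 2 + 0 − 23 − 1)/2 = 2/2 = 1.
(Structurally: 1 ring(s) + 0 π bond(s) = 1.)

1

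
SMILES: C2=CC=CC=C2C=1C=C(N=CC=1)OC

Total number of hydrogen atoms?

11

Hydrogens are implicit in SMILES; fill each atom to its normal valence:
  8 × C (aromatic): 1 H each → 8
  3 × C (aromatic): no H
  1 × C: 3 H
  1 × N (aromatic): no H
  1 × O: no H
  Total hydrogens = 11.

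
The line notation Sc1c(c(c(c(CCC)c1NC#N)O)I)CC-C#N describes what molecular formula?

Heavy atoms from the SMILES: 13 C, 1 I, 3 N, 1 O, 1 S.
Implicit hydrogens by atom environment:
  6 × C (aromatic): no H
  4 × C: 2 H each → 8
  2 × C: no H
  2 × N: no H
  1 × C: 3 H
  1 × I: no H
  1 × N: 1 H
  1 × O: 1 H
  1 × S: 1 H
  Total hydrogens = 14.
Molecular formula: C13H14IN3OS

C13H14IN3OS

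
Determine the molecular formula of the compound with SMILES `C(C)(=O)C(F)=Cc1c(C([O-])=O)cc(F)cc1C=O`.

Heavy atoms from the SMILES: 12 C, 2 F, 4 O.
Implicit hydrogens by atom environment:
  4 × C (aromatic): no H
  3 × C: no H
  3 × O: no H
  2 × C (aromatic): 1 H each → 2
  2 × C: 1 H each → 2
  2 × F: no H
  1 × C: 3 H
  1 × O (charge -1): no H
  Total hydrogens = 7.
Net charge -1.
Molecular formula: C12H7F2O4-

C12H7F2O4-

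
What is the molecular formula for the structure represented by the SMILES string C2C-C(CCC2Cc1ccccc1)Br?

C13H17Br

Heavy atoms from the SMILES: 1 Br, 13 C.
Implicit hydrogens by atom environment:
  5 × C: 2 H each → 10
  5 × C (aromatic): 1 H each → 5
  2 × C: 1 H each → 2
  1 × Br: no H
  1 × C (aromatic): no H
  Total hydrogens = 17.
Molecular formula: C13H17Br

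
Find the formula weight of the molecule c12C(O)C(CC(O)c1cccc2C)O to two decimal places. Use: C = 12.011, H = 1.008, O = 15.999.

Molecular formula: C11H14O3.
M = 11×12.011 + 14×1.008 + 3×15.999 = 194.23 g/mol.

194.23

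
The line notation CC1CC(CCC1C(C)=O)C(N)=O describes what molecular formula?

Heavy atoms from the SMILES: 10 C, 1 N, 2 O.
Implicit hydrogens by atom environment:
  3 × C: 2 H each → 6
  3 × C: 1 H each → 3
  2 × C: 3 H each → 6
  2 × C: no H
  2 × O: no H
  1 × N: 2 H
  Total hydrogens = 17.
Molecular formula: C10H17NO2

C10H17NO2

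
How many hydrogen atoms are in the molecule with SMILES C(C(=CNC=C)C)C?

13

Hydrogens are implicit in SMILES; fill each atom to its normal valence:
  2 × C: 3 H each → 6
  2 × C: 2 H each → 4
  2 × C: 1 H each → 2
  1 × C: no H
  1 × N: 1 H
  Total hydrogens = 13.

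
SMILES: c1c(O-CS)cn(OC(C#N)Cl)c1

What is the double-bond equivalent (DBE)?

Molecular formula from the SMILES: C7H7ClN2O2S.
DoU = (2C + 2 + N − H − X)/2 = (2·7 + 2 + 2 − 7 − 1)/2 = 10/2 = 5.
(Structurally: 1 ring(s) + 4 π bond(s) = 5.)

5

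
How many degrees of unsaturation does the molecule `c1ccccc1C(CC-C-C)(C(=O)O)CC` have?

Molecular formula from the SMILES: C14H20O2.
DoU = (2C + 2 + N − H − X)/2 = (2·14 + 2 + 0 − 20 − 0)/2 = 10/2 = 5.
(Structurally: 1 ring(s) + 4 π bond(s) = 5.)

5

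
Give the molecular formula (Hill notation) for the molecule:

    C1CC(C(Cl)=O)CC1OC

C7H11ClO2

Heavy atoms from the SMILES: 7 C, 1 Cl, 2 O.
Implicit hydrogens by atom environment:
  3 × C: 2 H each → 6
  2 × C: 1 H each → 2
  2 × O: no H
  1 × C: 3 H
  1 × C: no H
  1 × Cl: no H
  Total hydrogens = 11.
Molecular formula: C7H11ClO2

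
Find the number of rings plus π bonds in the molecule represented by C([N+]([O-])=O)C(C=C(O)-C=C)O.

3

Molecular formula from the SMILES: C6H9NO4.
DoU = (2C + 2 + N − H − X)/2 = (2·6 + 2 + 1 − 9 − 0)/2 = 6/2 = 3.
(Structurally: 0 ring(s) + 3 π bond(s) = 3.)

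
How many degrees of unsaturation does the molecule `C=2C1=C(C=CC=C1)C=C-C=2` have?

Molecular formula from the SMILES: C10H8.
DoU = (2C + 2 + N − H − X)/2 = (2·10 + 2 + 0 − 8 − 0)/2 = 14/2 = 7.
(Structurally: 2 ring(s) + 5 π bond(s) = 7.)

7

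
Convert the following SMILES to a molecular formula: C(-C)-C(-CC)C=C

C7H14

Heavy atoms from the SMILES: 7 C.
Implicit hydrogens by atom environment:
  3 × C: 2 H each → 6
  2 × C: 3 H each → 6
  2 × C: 1 H each → 2
  Total hydrogens = 14.
Molecular formula: C7H14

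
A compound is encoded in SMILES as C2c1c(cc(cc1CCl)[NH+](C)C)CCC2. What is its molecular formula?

C13H19ClN+

Heavy atoms from the SMILES: 13 C, 1 Cl, 1 N.
Implicit hydrogens by atom environment:
  5 × C: 2 H each → 10
  4 × C (aromatic): no H
  2 × C: 3 H each → 6
  2 × C (aromatic): 1 H each → 2
  1 × Cl: no H
  1 × N (charge +1): 1 H
  Total hydrogens = 19.
Net charge +1.
Molecular formula: C13H19ClN+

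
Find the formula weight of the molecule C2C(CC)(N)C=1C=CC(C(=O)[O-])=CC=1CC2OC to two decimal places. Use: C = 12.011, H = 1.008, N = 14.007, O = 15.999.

248.30

Molecular formula: C14H18NO3-.
M = 14×12.011 + 18×1.008 + 1×14.007 + 3×15.999 = 248.30 g/mol.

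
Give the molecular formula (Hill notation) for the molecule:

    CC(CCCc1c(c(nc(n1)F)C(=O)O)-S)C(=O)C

C12H15FN2O3S

Heavy atoms from the SMILES: 12 C, 1 F, 2 N, 3 O, 1 S.
Implicit hydrogens by atom environment:
  4 × C (aromatic): no H
  3 × C: 2 H each → 6
  2 × C: 3 H each → 6
  2 × C: no H
  2 × N (aromatic): no H
  2 × O: no H
  1 × C: 1 H
  1 × F: no H
  1 × O: 1 H
  1 × S: 1 H
  Total hydrogens = 15.
Molecular formula: C12H15FN2O3S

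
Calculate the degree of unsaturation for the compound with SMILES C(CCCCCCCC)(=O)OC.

Molecular formula from the SMILES: C10H20O2.
DoU = (2C + 2 + N − H − X)/2 = (2·10 + 2 + 0 − 20 − 0)/2 = 2/2 = 1.
(Structurally: 0 ring(s) + 1 π bond(s) = 1.)

1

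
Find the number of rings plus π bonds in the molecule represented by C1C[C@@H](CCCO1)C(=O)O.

Molecular formula from the SMILES: C7H12O3.
DoU = (2C + 2 + N − H − X)/2 = (2·7 + 2 + 0 − 12 − 0)/2 = 4/2 = 2.
(Structurally: 1 ring(s) + 1 π bond(s) = 2.)

2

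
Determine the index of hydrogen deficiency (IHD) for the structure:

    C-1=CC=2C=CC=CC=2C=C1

Molecular formula from the SMILES: C10H8.
DoU = (2C + 2 + N − H − X)/2 = (2·10 + 2 + 0 − 8 − 0)/2 = 14/2 = 7.
(Structurally: 2 ring(s) + 5 π bond(s) = 7.)

7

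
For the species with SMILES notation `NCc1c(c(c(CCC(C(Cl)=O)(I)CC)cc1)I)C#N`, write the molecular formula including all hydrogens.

C14H15ClI2N2O

Heavy atoms from the SMILES: 14 C, 1 Cl, 2 I, 2 N, 1 O.
Implicit hydrogens by atom environment:
  4 × C: 2 H each → 8
  4 × C (aromatic): no H
  3 × C: no H
  2 × C (aromatic): 1 H each → 2
  2 × I: no H
  1 × C: 3 H
  1 × Cl: no H
  1 × N: 2 H
  1 × N: no H
  1 × O: no H
  Total hydrogens = 15.
Molecular formula: C14H15ClI2N2O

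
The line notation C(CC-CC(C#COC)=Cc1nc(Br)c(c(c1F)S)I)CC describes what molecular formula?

Heavy atoms from the SMILES: 1 Br, 16 C, 1 F, 1 I, 1 N, 1 O, 1 S.
Implicit hydrogens by atom environment:
  5 × C: 2 H each → 10
  5 × C (aromatic): no H
  3 × C: no H
  2 × C: 3 H each → 6
  1 × Br: no H
  1 × C: 1 H
  1 × F: no H
  1 × I: no H
  1 × N (aromatic): no H
  1 × O: no H
  1 × S: 1 H
  Total hydrogens = 18.
Molecular formula: C16H18BrFINOS

C16H18BrFINOS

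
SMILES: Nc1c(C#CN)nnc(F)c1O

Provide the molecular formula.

C6H5FN4O

Heavy atoms from the SMILES: 6 C, 1 F, 4 N, 1 O.
Implicit hydrogens by atom environment:
  4 × C (aromatic): no H
  2 × C: no H
  2 × N: 2 H each → 4
  2 × N (aromatic): no H
  1 × F: no H
  1 × O: 1 H
  Total hydrogens = 5.
Molecular formula: C6H5FN4O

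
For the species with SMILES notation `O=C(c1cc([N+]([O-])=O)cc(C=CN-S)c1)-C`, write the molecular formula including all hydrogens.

Heavy atoms from the SMILES: 10 C, 2 N, 3 O, 1 S.
Implicit hydrogens by atom environment:
  3 × C (aromatic): 1 H each → 3
  3 × C (aromatic): no H
  2 × C: 1 H each → 2
  2 × O: no H
  1 × C: 3 H
  1 × C: no H
  1 × N: 1 H
  1 × N (charge +1): no H
  1 × O (charge -1): no H
  1 × S: 1 H
  Total hydrogens = 10.
Molecular formula: C10H10N2O3S

C10H10N2O3S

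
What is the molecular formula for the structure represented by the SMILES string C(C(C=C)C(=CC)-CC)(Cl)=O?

Heavy atoms from the SMILES: 9 C, 1 Cl, 1 O.
Implicit hydrogens by atom environment:
  3 × C: 1 H each → 3
  2 × C: 3 H each → 6
  2 × C: 2 H each → 4
  2 × C: no H
  1 × Cl: no H
  1 × O: no H
  Total hydrogens = 13.
Molecular formula: C9H13ClO

C9H13ClO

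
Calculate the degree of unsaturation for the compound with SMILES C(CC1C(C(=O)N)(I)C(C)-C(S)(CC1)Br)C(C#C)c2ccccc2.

Molecular formula from the SMILES: C19H23BrINOS.
DoU = (2C + 2 + N − H − X)/2 = (2·19 + 2 + 1 − 23 − 2)/2 = 16/2 = 8.
(Structurally: 2 ring(s) + 6 π bond(s) = 8.)

8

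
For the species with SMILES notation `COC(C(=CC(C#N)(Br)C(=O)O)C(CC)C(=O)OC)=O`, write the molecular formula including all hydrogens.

Heavy atoms from the SMILES: 1 Br, 12 C, 1 N, 6 O.
Implicit hydrogens by atom environment:
  6 × C: no H
  5 × O: no H
  3 × C: 3 H each → 9
  2 × C: 1 H each → 2
  1 × Br: no H
  1 × C: 2 H
  1 × N: no H
  1 × O: 1 H
  Total hydrogens = 14.
Molecular formula: C12H14BrNO6

C12H14BrNO6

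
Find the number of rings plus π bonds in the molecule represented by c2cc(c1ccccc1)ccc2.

Molecular formula from the SMILES: C12H10.
DoU = (2C + 2 + N − H − X)/2 = (2·12 + 2 + 0 − 10 − 0)/2 = 16/2 = 8.
(Structurally: 2 ring(s) + 6 π bond(s) = 8.)

8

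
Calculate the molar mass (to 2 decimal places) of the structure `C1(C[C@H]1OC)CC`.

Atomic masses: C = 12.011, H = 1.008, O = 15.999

100.16

Molecular formula: C6H12O.
M = 6×12.011 + 12×1.008 + 1×15.999 = 100.16 g/mol.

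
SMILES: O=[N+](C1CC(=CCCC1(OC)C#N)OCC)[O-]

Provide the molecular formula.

C11H16N2O4

Heavy atoms from the SMILES: 11 C, 2 N, 4 O.
Implicit hydrogens by atom environment:
  4 × C: 2 H each → 8
  3 × C: no H
  3 × O: no H
  2 × C: 3 H each → 6
  2 × C: 1 H each → 2
  1 × N (charge +1): no H
  1 × N: no H
  1 × O (charge -1): no H
  Total hydrogens = 16.
Molecular formula: C11H16N2O4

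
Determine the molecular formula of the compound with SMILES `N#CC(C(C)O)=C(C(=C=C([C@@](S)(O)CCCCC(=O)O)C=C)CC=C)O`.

C19H25NO5S

Heavy atoms from the SMILES: 19 C, 1 N, 5 O, 1 S.
Implicit hydrogens by atom environment:
  8 × C: no H
  7 × C: 2 H each → 14
  4 × O: 1 H each → 4
  3 × C: 1 H each → 3
  1 × C: 3 H
  1 × N: no H
  1 × O: no H
  1 × S: 1 H
  Total hydrogens = 25.
Molecular formula: C19H25NO5S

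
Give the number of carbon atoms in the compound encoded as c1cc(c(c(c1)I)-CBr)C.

8

The symbol for carbon appears 8 times in the SMILES. Lowercase c denotes aromatic carbon and counts toward C.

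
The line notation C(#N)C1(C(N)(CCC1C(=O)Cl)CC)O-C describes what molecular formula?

C10H15ClN2O2

Heavy atoms from the SMILES: 10 C, 1 Cl, 2 N, 2 O.
Implicit hydrogens by atom environment:
  4 × C: no H
  3 × C: 2 H each → 6
  2 × C: 3 H each → 6
  2 × O: no H
  1 × C: 1 H
  1 × Cl: no H
  1 × N: 2 H
  1 × N: no H
  Total hydrogens = 15.
Molecular formula: C10H15ClN2O2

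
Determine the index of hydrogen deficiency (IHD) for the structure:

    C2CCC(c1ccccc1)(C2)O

5

Molecular formula from the SMILES: C11H14O.
DoU = (2C + 2 + N − H − X)/2 = (2·11 + 2 + 0 − 14 − 0)/2 = 10/2 = 5.
(Structurally: 2 ring(s) + 3 π bond(s) = 5.)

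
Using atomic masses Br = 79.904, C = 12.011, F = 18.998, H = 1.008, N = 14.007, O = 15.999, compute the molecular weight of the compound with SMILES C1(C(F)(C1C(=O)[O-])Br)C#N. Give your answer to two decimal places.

206.98

Molecular formula: C5H2BrFNO2-.
M = 1×79.904 + 5×12.011 + 1×18.998 + 2×1.008 + 1×14.007 + 2×15.999 = 206.98 g/mol.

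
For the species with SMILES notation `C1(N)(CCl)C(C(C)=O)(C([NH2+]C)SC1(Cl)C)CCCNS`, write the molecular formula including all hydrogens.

C12H24Cl2N3OS2+

Heavy atoms from the SMILES: 12 C, 2 Cl, 3 N, 1 O, 2 S.
Implicit hydrogens by atom environment:
  4 × C: 2 H each → 8
  4 × C: no H
  3 × C: 3 H each → 9
  2 × Cl: no H
  1 × C: 1 H
  1 × N (charge +1): 2 H
  1 × N: 2 H
  1 × N: 1 H
  1 × O: no H
  1 × S: 1 H
  1 × S: no H
  Total hydrogens = 24.
Net charge +1.
Molecular formula: C12H24Cl2N3OS2+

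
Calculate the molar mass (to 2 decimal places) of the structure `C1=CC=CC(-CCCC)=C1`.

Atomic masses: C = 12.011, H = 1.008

Molecular formula: C10H14.
M = 10×12.011 + 14×1.008 = 134.22 g/mol.

134.22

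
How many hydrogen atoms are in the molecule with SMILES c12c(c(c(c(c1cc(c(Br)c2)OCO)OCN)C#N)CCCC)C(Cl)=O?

18

Hydrogens are implicit in SMILES; fill each atom to its normal valence:
  8 × C (aromatic): no H
  5 × C: 2 H each → 10
  3 × O: no H
  2 × C (aromatic): 1 H each → 2
  2 × C: no H
  1 × Br: no H
  1 × C: 3 H
  1 × Cl: no H
  1 × N: 2 H
  1 × N: no H
  1 × O: 1 H
  Total hydrogens = 18.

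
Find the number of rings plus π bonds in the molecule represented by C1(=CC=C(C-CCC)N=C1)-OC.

4

Molecular formula from the SMILES: C10H15NO.
DoU = (2C + 2 + N − H − X)/2 = (2·10 + 2 + 1 − 15 − 0)/2 = 8/2 = 4.
(Structurally: 1 ring(s) + 3 π bond(s) = 4.)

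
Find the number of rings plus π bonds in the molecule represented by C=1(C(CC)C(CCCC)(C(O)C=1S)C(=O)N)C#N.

Molecular formula from the SMILES: C13H20N2O2S.
DoU = (2C + 2 + N − H − X)/2 = (2·13 + 2 + 2 − 20 − 0)/2 = 10/2 = 5.
(Structurally: 1 ring(s) + 4 π bond(s) = 5.)

5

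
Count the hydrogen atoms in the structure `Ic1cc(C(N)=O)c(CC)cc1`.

10

Hydrogens are implicit in SMILES; fill each atom to its normal valence:
  3 × C (aromatic): 1 H each → 3
  3 × C (aromatic): no H
  1 × C: 3 H
  1 × C: 2 H
  1 × C: no H
  1 × I: no H
  1 × N: 2 H
  1 × O: no H
  Total hydrogens = 10.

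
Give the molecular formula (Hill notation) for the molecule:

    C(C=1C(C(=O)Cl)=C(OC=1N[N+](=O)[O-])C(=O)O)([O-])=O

C7H2ClN2O8-

Heavy atoms from the SMILES: 7 C, 1 Cl, 2 N, 8 O.
Implicit hydrogens by atom environment:
  4 × C (aromatic): no H
  4 × O: no H
  3 × C: no H
  2 × O (charge -1): no H
  1 × Cl: no H
  1 × N: 1 H
  1 × N (charge +1): no H
  1 × O: 1 H
  1 × O (aromatic): no H
  Total hydrogens = 2.
Net charge -1.
Molecular formula: C7H2ClN2O8-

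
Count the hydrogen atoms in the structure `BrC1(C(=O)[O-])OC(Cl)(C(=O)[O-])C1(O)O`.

Hydrogens are implicit in SMILES; fill each atom to its normal valence:
  5 × C: no H
  3 × O: no H
  2 × O: 1 H each → 2
  2 × O (charge -1): no H
  1 × Br: no H
  1 × Cl: no H
  Total hydrogens = 2.

2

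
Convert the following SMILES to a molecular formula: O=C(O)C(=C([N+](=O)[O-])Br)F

C3HBrFNO4

Heavy atoms from the SMILES: 1 Br, 3 C, 1 F, 1 N, 4 O.
Implicit hydrogens by atom environment:
  3 × C: no H
  2 × O: no H
  1 × Br: no H
  1 × F: no H
  1 × N (charge +1): no H
  1 × O: 1 H
  1 × O (charge -1): no H
  Total hydrogens = 1.
Molecular formula: C3HBrFNO4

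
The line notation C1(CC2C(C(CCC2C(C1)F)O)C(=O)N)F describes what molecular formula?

Heavy atoms from the SMILES: 11 C, 2 F, 1 N, 2 O.
Implicit hydrogens by atom environment:
  6 × C: 1 H each → 6
  4 × C: 2 H each → 8
  2 × F: no H
  1 × C: no H
  1 × N: 2 H
  1 × O: 1 H
  1 × O: no H
  Total hydrogens = 17.
Molecular formula: C11H17F2NO2

C11H17F2NO2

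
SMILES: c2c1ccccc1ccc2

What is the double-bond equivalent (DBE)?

7

Molecular formula from the SMILES: C10H8.
DoU = (2C + 2 + N − H − X)/2 = (2·10 + 2 + 0 − 8 − 0)/2 = 14/2 = 7.
(Structurally: 2 ring(s) + 5 π bond(s) = 7.)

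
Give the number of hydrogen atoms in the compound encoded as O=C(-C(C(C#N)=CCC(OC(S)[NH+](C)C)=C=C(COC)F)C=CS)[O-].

Hydrogens are implicit in SMILES; fill each atom to its normal valence:
  6 × C: no H
  5 × C: 1 H each → 5
  3 × C: 3 H each → 9
  3 × O: no H
  2 × C: 2 H each → 4
  2 × S: 1 H each → 2
  1 × F: no H
  1 × N (charge +1): 1 H
  1 × N: no H
  1 × O (charge -1): no H
  Total hydrogens = 21.

21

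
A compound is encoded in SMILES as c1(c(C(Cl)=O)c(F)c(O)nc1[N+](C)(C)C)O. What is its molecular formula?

Heavy atoms from the SMILES: 9 C, 1 Cl, 1 F, 2 N, 3 O.
Implicit hydrogens by atom environment:
  5 × C (aromatic): no H
  3 × C: 3 H each → 9
  2 × O: 1 H each → 2
  1 × C: no H
  1 × Cl: no H
  1 × F: no H
  1 × N (aromatic): no H
  1 × N (charge +1): no H
  1 × O: no H
  Total hydrogens = 11.
Net charge +1.
Molecular formula: C9H11ClFN2O3+

C9H11ClFN2O3+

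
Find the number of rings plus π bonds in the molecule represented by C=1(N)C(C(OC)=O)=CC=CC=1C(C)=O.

Molecular formula from the SMILES: C10H11NO3.
DoU = (2C + 2 + N − H − X)/2 = (2·10 + 2 + 1 − 11 − 0)/2 = 12/2 = 6.
(Structurally: 1 ring(s) + 5 π bond(s) = 6.)

6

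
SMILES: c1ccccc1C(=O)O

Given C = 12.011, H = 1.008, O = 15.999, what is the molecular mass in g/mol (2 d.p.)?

Molecular formula: C7H6O2.
M = 7×12.011 + 6×1.008 + 2×15.999 = 122.12 g/mol.

122.12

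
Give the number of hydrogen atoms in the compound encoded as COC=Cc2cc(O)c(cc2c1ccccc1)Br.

Hydrogens are implicit in SMILES; fill each atom to its normal valence:
  7 × C (aromatic): 1 H each → 7
  5 × C (aromatic): no H
  2 × C: 1 H each → 2
  1 × Br: no H
  1 × C: 3 H
  1 × O: 1 H
  1 × O: no H
  Total hydrogens = 13.

13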